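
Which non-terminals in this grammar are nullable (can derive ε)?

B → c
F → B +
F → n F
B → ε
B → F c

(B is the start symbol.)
{ 'B' }

A non-terminal is nullable if it can derive ε (the empty string): either it has an ε-production, or it has a production whose right-hand side consists entirely of nullable non-terminals.

ε-productions: B → ε
So B is immediately nullable.
No further non-terminal can be added: every production for the remaining non-terminals contains a terminal or a non-nullable non-terminal.
Nullable = { 'B' }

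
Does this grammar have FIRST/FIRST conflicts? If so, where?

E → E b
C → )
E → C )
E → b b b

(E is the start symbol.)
FIRST sets of the non-terminals at (or reachable through a nullable prefix from) the front of some alternative:
  FIRST(E) = { ')', 'b' }
  FIRST(C) = { ')' }

Productions for E:
  E → E b: FIRST = { ')', 'b' }
  E → C ): FIRST = { ')' }
  E → b b b: FIRST = { 'b' }
C has only one production, so no FIRST/FIRST conflict is possible there.

Conflict for E: E → E b and E → C )
  Overlap: { ')' }
Conflict for E: E → E b and E → b b b
  Overlap: { 'b' }

Answer: Yes. E → E b / E → C ')' on { ')' }; E → E b / E → b b b on { 'b' }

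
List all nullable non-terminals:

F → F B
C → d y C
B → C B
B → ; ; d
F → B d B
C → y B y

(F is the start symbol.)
There are no ε-productions, so no non-terminal can derive ε.
No non-terminals are nullable.

Answer: None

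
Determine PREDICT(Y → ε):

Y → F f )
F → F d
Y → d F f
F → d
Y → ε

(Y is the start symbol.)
{ $ }

PREDICT(Y → ε) = (FIRST(RHS) \ {ε}) ∪ (FOLLOW(Y) if ε ∈ FIRST(RHS), i.e. RHS ⇒* ε)
The right-hand side is ε (FIRST(ε) = { ε }), so the predict set is FOLLOW(Y) = { $ }
PREDICT(Y → ε) = { $ }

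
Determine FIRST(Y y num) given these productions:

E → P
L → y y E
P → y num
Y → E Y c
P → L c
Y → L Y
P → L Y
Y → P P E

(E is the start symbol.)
FIRST sets of the non-terminals involved (from the grammar, by fixed-point iteration):
  FIRST(Y) = { 'y' }

To compute FIRST(Y y num), process the symbols left to right:
Symbol Y is a non-terminal. Add FIRST(Y) \ {ε} = { 'y' }
Y is not nullable (ε ∉ FIRST(Y)), so stop here.
FIRST(Y y num) = { 'y' }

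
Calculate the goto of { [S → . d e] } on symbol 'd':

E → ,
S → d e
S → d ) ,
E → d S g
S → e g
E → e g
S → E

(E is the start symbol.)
{ [S → d . e] }

GOTO(I, 'd') = CLOSURE({ [A → αX.β] : [A → α.Xβ] ∈ I, X = 'd' })

Items with dot before 'd', with the dot advanced:
  [S → . d e] → [S → d . e]
Closure adds nothing (no advanced item has the dot before a non-terminal).

GOTO = { [S → d . e] }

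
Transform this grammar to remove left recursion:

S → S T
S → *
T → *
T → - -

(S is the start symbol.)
S → * S'
S' → T S'
S' → ε
T → *
T → - -

S is directly left-recursive. The standard transformation for
  A → A α₁ | ... | A α_m | β₁ | ... | β_n
is
  A  → β₁ A' | ... | β_n A'
  A' → α₁ A' | ... | α_m A' | ε

S → * becomes S → * S'
S → S T becomes S' → T S'
Add S' → ε

Productions for other non-terminals are unchanged:
  T → *
  T → - -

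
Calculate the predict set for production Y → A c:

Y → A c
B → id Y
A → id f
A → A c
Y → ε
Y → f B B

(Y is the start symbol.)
{ 'id' }

PREDICT(Y → A c) = (FIRST(RHS) \ {ε}) ∪ (FOLLOW(Y) if ε ∈ FIRST(RHS), i.e. RHS ⇒* ε)
FIRST(A) = { 'id' }
FIRST(A c) = { 'id' }
ε ∉ FIRST(A c), so FOLLOW(Y) is not added.
PREDICT(Y → A c) = { 'id' }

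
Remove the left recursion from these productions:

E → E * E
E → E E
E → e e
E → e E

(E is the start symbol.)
E is directly left-recursive. The standard transformation for
  A → A α₁ | ... | A α_m | β₁ | ... | β_n
is
  A  → β₁ A' | ... | β_n A'
  A' → α₁ A' | ... | α_m A' | ε

E → e e becomes E → e e E'
E → e E becomes E → e E E'
E → E * E becomes E' → * E E'
E → E E becomes E' → E E'
Add E' → ε

Resulting grammar:
E → e e E'
E → e E E'
E' → * E E'
E' → E E'
E' → ε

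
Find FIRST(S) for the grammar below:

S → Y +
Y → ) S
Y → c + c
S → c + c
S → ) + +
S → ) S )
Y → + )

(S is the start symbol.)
{ ')', '+', 'c' }

To compute FIRST(S), examine every production with S on the left-hand side, reading each right-hand side left to right until a non-nullable symbol is reached.

FIRST sets of the other non-terminals involved (by the same procedure, iterated to a fixed point):
  FIRST(Y) = { ')', '+', 'c' }

From S → Y +:
  - Y is a non-terminal: add FIRST(Y) \ {ε} = { ')', '+', 'c' }
    Y is not nullable, so stop
From S → c + c:
  - c is a terminal: add 'c' and stop
From S → ) + +:
  - ')' is a terminal: add ')' and stop
From S → ) S ):
  - ')' is a terminal: add ')' and stop

Collecting: FIRST(S) = { ')', '+', 'c' }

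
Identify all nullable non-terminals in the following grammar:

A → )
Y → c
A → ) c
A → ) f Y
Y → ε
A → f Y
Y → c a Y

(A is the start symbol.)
{ 'Y' }

ε-productions: Y → ε
So Y is immediately nullable.
No further non-terminal can be added: every production for the remaining non-terminals contains a terminal or a non-nullable non-terminal.
Nullable = { 'Y' }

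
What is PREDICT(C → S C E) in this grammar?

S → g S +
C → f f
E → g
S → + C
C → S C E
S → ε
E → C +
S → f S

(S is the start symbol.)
PREDICT(C → S C E) = (FIRST(RHS) \ {ε}) ∪ (FOLLOW(C) if ε ∈ FIRST(RHS), i.e. RHS ⇒* ε)
FIRST(S) = { '+', 'f', 'g', ε }
FIRST(C) = { '+', 'f', 'g' }
FIRST(S C E) = { '+', 'f', 'g' }
ε ∉ FIRST(S C E), so FOLLOW(C) is not added.
PREDICT(C → S C E) = { '+', 'f', 'g' }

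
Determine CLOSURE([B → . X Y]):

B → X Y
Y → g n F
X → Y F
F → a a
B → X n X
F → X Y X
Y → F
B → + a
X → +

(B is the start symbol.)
{ [B → . X Y], [F → . X Y X], [F → . a a], [X → . +], [X → . Y F], [Y → . F], [Y → . g n F] }

To compute CLOSURE, for each item [A → α.Bβ] where B is a non-terminal, add [B → .γ] for all productions B → γ; repeat for the newly added items until nothing changes.

Start with: [B → . X Y]
  [B → . X Y] has the dot before X: add [X → . Y F], [X → . +]
  [X → . Y F] has the dot before Y: add [Y → . g n F], [Y → . F]
  [Y → . F] has the dot before F: add [F → . a a], [F → . X Y X]
No further items can be added.

CLOSURE = { [B → . X Y], [F → . X Y X], [F → . a a], [X → . +], [X → . Y F], [Y → . F], [Y → . g n F] }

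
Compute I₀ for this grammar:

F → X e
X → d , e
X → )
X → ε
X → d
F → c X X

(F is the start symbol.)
{ [F → . X e], [F → . c X X], [F' → . F], [X → . )], [X → . d , e], [X → . d], [X → .] }

First, augment the grammar with F' → F
I₀ = CLOSURE({ [F' → . F] }):
  [F' → . F] has the dot before F: add [F → . X e], [F → . c X X]
  [F → . X e] has the dot before X: add [X → . d , e], [X → . )], [X → .], [X → . d]
No further items can be added.

I₀ = { [F → . X e], [F → . c X X], [F' → . F], [X → . )], [X → . d , e], [X → . d], [X → .] }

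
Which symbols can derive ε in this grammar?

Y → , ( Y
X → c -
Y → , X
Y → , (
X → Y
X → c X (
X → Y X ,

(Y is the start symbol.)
None

There are no ε-productions, so no non-terminal can derive ε.
No non-terminals are nullable.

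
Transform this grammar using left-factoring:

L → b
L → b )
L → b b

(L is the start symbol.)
L → b L'
L' → ε
L' → )
L' → b

Left-factoring transforms A → αβ₁ | αβ₂ into A → αA' and A' → β₁ | β₂
(α is the longest common prefix among the alternatives). Repeat until
no nonterminal has two alternatives with a common prefix.

Round 1: L has alternatives sharing prefix 'b'. Introduce L': L → b L'
  Add: L' → ε
  Add: L' → )
  Add: L' → b

No remaining common prefixes — done.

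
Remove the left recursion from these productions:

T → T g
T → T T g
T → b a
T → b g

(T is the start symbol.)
T is directly left-recursive. The standard transformation for
  A → A α₁ | ... | A α_m | β₁ | ... | β_n
is
  A  → β₁ A' | ... | β_n A'
  A' → α₁ A' | ... | α_m A' | ε

T → b a becomes T → b a T'
T → b g becomes T → b g T'
T → T g becomes T' → g T'
T → T T g becomes T' → T g T'
Add T' → ε

Resulting grammar:
T → b a T'
T → b g T'
T' → g T'
T' → T g T'
T' → ε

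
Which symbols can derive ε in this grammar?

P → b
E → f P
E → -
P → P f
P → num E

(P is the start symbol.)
None

There are no ε-productions, so no non-terminal can derive ε.
No non-terminals are nullable.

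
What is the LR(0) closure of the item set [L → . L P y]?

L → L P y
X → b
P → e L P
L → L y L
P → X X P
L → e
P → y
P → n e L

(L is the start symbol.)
Start with: [L → . L P y]
  [L → . L P y] has the dot before L: add [L → . L y L], [L → . e]
No further items can be added.

CLOSURE = { [L → . L P y], [L → . L y L], [L → . e] }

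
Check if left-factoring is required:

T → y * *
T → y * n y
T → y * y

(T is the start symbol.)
Left-factoring is needed when two productions for the same non-terminal
share a common prefix on the right-hand side.

Productions for T:
  T → y * *
  T → y * n y
  T → y * y

Found common prefix 'y *' in productions for T

Answer: Yes, T has productions with common prefix 'y *'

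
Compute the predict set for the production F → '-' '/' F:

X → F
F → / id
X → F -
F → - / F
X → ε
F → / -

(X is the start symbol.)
PREDICT(F → '-' '/' F) = (FIRST(RHS) \ {ε}) ∪ (FOLLOW(F) if ε ∈ FIRST(RHS), i.e. RHS ⇒* ε)
FIRST('-' '/' F) = { '-' }
ε ∉ FIRST('-' '/' F), so FOLLOW(F) is not added.
PREDICT(F → '-' '/' F) = { '-' }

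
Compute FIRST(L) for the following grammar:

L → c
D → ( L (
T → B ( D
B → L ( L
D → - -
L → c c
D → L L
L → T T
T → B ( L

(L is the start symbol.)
To compute FIRST(L), examine every production with L on the left-hand side, reading each right-hand side left to right until a non-nullable symbol is reached.

FIRST sets of the other non-terminals involved (by the same procedure, iterated to a fixed point):
  FIRST(T) = { 'c' }

From L → c:
  - c is a terminal: add 'c' and stop
From L → c c:
  - c is a terminal: add 'c' and stop
From L → T T:
  - T is a non-terminal: add FIRST(T) \ {ε} = { 'c' }
    T is not nullable, so stop

Collecting: FIRST(L) = { 'c' }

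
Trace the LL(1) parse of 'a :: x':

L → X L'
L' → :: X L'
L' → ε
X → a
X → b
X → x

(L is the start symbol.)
LL(1) parsing maintains a stack (initially the start symbol over $) and the input. At each step: if the stack top is a terminal, match it against the current input token; if it is a non-terminal N, replace it with the RHS of M[N, lookahead] (the unique production whose predict set contains the lookahead).

Stack is shown with the top on the left.

Stack      Input     Action
---------------------------
L $        a :: x $  output L → X L'
X L' $     a :: x $  output X → a
a L' $     a :: x $  match 'a'
L' $       :: x $    output L' → :: X L'
:: X L' $  :: x $    match '::'
X L' $     x $       output X → x
x L' $     x $       match 'x'
L' $       $         output L' → ε
$          $         accept

The string is accepted.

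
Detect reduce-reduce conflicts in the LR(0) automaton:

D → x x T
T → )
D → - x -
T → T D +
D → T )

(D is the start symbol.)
Yes — I10: [D → T ) .] vs [T → ) .]

A reduce-reduce conflict occurs when an LR(0) state has two complete items [A → α .] and [B → β .] — both call for a reduction, and with no lookahead the parser cannot choose between them.

Augment with D' → D and build the canonical LR(0) collection (I0 = CLOSURE({[D' → . D]}), then GOTO on every symbol after a dot until no new states appear). It has 13 states:
  I0: { [D → . - x -], [D → . T )], [D → . x x T], [D' → . D], [T → . )], [T → . T D +] }  — shift
  I1: { [T → ) .] }  — reduce
  I2: { [D → - . x -] }  — shift
  I3: { [D' → D .] }  — accept
  I4: { [D → . - x -], [D → . T )], [D → . x x T], [D → T . )], [T → . )], [T → . T D +], [T → T . D +] }  — shift
  I5: { [D → x . x T] }  — shift
  I6: { [D → x x . T], [T → . )], [T → . T D +] }  — shift
  I7: { [D → . - x -], [D → . T )], [D → . x x T], [D → x x T .], [T → . )], [T → . T D +], [T → T . D +] }  — shift, reduce
  I8: { [T → T D . +] }  — shift
  I9: { [T → T D + .] }  — reduce
  I10: { [D → T ) .], [T → ) .] }  — 2 reduces
  I11: { [D → - x . -] }  — shift
  I12: { [D → - x - .] }  — reduce

I10 contains complete items [D → T ) .], [T → ) .] — reduce-reduce conflict.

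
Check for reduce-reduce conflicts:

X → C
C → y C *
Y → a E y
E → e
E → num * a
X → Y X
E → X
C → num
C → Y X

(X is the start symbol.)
A reduce-reduce conflict occurs when an LR(0) state has two complete items [A → α .] and [B → β .] — both call for a reduction, and with no lookahead the parser cannot choose between them.

Augment with X' → X and build the canonical LR(0) collection (I0 = CLOSURE({[X' → . X]}), then GOTO on every symbol after a dot until no new states appear). It has 19 states:
  I0: { [C → . Y X], [C → . num], [C → . y C *], [X → . C], [X → . Y X], [X' → . X], [Y → . a E y] }  — shift
  I1: { [X → C .] }  — reduce
  I2: { [X' → X .] }  — accept
  I3: { [C → . Y X], [C → . num], [C → . y C *], [C → Y . X], [X → . C], [X → . Y X], [X → Y . X], [Y → . a E y] }  — shift
  I4: { [C → . Y X], [C → . num], [C → . y C *], [E → . X], [E → . e], [E → . num * a], [X → . C], [X → . Y X], [Y → . a E y], [Y → a . E y] }  — shift
  I5: { [C → num .] }  — reduce
  I6: { [C → . Y X], [C → . num], [C → . y C *], [C → y . C *], [Y → . a E y] }  — shift
  I7: { [C → y C . *] }  — shift
  I8: { [C → . Y X], [C → . num], [C → . y C *], [C → Y . X], [X → . C], [X → . Y X], [Y → . a E y] }  — shift
  I9: { [C → Y X .] }  — reduce
  I10: { [C → y C * .] }  — reduce
  I11: { [Y → a E . y] }  — shift
  I12: { [E → X .] }  — reduce
  I13: { [E → e .] }  — reduce
  I14: { [C → num .], [E → num . * a] }  — shift, reduce
  I15: { [E → num * . a] }  — shift
  I16: { [E → num * a .] }  — reduce
  I17: { [Y → a E y .] }  — reduce
  I18: { [C → Y X .], [X → Y X .] }  — 2 reduces

I18 contains complete items [C → Y X .], [X → Y X .] — reduce-reduce conflict.

Answer: Yes — I18: [C → Y X .] vs [X → Y X .]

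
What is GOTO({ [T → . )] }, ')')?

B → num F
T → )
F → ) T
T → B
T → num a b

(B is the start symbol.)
GOTO(I, ')') = CLOSURE({ [A → αX.β] : [A → α.Xβ] ∈ I, X = ')' })

Items with dot before ')', with the dot advanced:
  [T → . )] → [T → ) .]
Closure adds nothing (no advanced item has the dot before a non-terminal).

GOTO = { [T → ) .] }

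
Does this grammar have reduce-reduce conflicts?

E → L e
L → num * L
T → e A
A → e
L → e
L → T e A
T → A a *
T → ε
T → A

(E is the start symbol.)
Yes — I5: [A → e .] vs [L → e .]

Augment with E' → E and build the canonical LR(0) collection (I0 = CLOSURE({[E' → . E]}), then GOTO on every symbol after a dot until no new states appear). It has 16 states:
  I0: { [A → . e], [E → . L e], [E' → . E], [L → . T e A], [L → . e], [L → . num * L], [T → . A a *], [T → . A], [T → . e A], [T → .] }  — shift, reduce
  I1: { [T → A . a *], [T → A .] }  — shift, reduce
  I2: { [E' → E .] }  — accept
  I3: { [E → L . e] }  — shift
  I4: { [L → T . e A] }  — shift
  I5: { [A → . e], [A → e .], [L → e .], [T → e . A] }  — shift, 2 reduces
  I6: { [L → num . * L] }  — shift
  I7: { [A → . e], [L → . T e A], [L → . e], [L → . num * L], [L → num * . L], [T → . A a *], [T → . A], [T → . e A], [T → .] }  — shift, reduce
  I8: { [L → num * L .] }  — reduce
  I9: { [T → e A .] }  — reduce
  I10: { [A → e .] }  — reduce
  I11: { [A → . e], [L → T e . A] }  — shift
  I12: { [L → T e A .] }  — reduce
  I13: { [E → L e .] }  — reduce
  I14: { [T → A a . *] }  — shift
  I15: { [T → A a * .] }  — reduce

I5 contains complete items [A → e .], [L → e .] — reduce-reduce conflict.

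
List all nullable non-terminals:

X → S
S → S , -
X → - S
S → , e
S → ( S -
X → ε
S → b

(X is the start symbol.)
A non-terminal is nullable if it can derive ε (the empty string): either it has an ε-production, or it has a production whose right-hand side consists entirely of nullable non-terminals.

ε-productions: X → ε
So X is immediately nullable.
No further non-terminal can be added: every production for the remaining non-terminals contains a terminal or a non-nullable non-terminal.
Nullable = { 'X' }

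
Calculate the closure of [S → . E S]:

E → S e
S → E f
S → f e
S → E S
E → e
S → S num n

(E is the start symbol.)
{ [E → . S e], [E → . e], [S → . E S], [S → . E f], [S → . S num n], [S → . f e] }

Start with: [S → . E S]
  [S → . E S] has the dot before E: add [E → . S e], [E → . e]
  [E → . S e] has the dot before S: add [S → . E f], [S → . f e], [S → . S num n]
No further items can be added.

CLOSURE = { [E → . S e], [E → . e], [S → . E S], [S → . E f], [S → . S num n], [S → . f e] }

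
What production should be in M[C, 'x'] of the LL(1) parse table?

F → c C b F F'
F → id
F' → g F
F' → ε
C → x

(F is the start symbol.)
To find M[C, 'x'], we find productions for C where 'x' is in the predict set (PREDICT(N → α) = (FIRST(α) \ {ε}) ∪ (FOLLOW(N) if α ⇒* ε)).

C → x: PREDICT = { 'x' }
  'x' is in predict set, so this production goes in M[C, 'x']

M[C, 'x'] = C → x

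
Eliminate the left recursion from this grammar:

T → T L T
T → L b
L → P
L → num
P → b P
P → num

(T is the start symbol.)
T is directly left-recursive. The standard transformation for
  A → A α₁ | ... | A α_m | β₁ | ... | β_n
is
  A  → β₁ A' | ... | β_n A'
  A' → α₁ A' | ... | α_m A' | ε

T → L b becomes T → L b T'
T → T L T becomes T' → L T T'
Add T' → ε

Productions for other non-terminals are unchanged:
  L → P
  L → num
  P → b P
  P → num

Resulting grammar:
T → L b T'
T' → L T T'
T' → ε
L → P
L → num
P → b P
P → num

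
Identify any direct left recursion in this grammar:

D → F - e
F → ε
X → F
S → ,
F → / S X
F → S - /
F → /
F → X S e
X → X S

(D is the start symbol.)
D → F - e: starts with F
F → ε: starts with ε
X → F: starts with F
S → ,: starts with ','
F → / S X: starts with '/'
F → S - /: starts with S
F → /: starts with '/'
F → X S e: starts with X
X → X S: LEFT RECURSIVE (starts with X)

The grammar has direct left recursion on: X.

Answer: Yes, X is left-recursive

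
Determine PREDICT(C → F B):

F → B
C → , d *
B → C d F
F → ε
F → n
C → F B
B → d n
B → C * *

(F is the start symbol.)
PREDICT(C → F B) = (FIRST(RHS) \ {ε}) ∪ (FOLLOW(C) if ε ∈ FIRST(RHS), i.e. RHS ⇒* ε)
FIRST(F) = { ',', 'd', 'n', ε }
FIRST(B) = { ',', 'd', 'n' }
FIRST(F B) = { ',', 'd', 'n' }
ε ∉ FIRST(F B), so FOLLOW(C) is not added.
PREDICT(C → F B) = { ',', 'd', 'n' }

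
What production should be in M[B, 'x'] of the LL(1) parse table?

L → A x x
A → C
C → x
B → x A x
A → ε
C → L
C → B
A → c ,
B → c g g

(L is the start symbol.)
To find M[B, 'x'], we find productions for B where 'x' is in the predict set (PREDICT(N → α) = (FIRST(α) \ {ε}) ∪ (FOLLOW(N) if α ⇒* ε)).

B → x A x: PREDICT = { 'x' }
  'x' is in predict set, so this production goes in M[B, 'x']
B → c g g: PREDICT = { 'c' }

M[B, 'x'] = B → x A x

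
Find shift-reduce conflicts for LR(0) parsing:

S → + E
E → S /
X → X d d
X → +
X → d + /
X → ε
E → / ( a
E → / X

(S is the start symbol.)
A shift-reduce conflict occurs when an LR(0) state has both:
  - a complete (reduce) item [A → α .] (dot at the end), and
  - a shift item [B → β . c γ] (dot before a terminal).

Augment with S' → S and build the canonical LR(0) collection (I0 = CLOSURE({[S' → . S]}), then GOTO on every symbol after a dot until no new states appear). It has 16 states:
  I0: { [S → . + E], [S' → . S] }  — shift
  I1: { [E → . / ( a], [E → . / X], [E → . S /], [S → + . E], [S → . + E] }  — shift
  I2: { [S' → S .] }  — accept
  I3: { [E → / . ( a], [E → / . X], [X → . +], [X → . X d d], [X → . d + /], [X → .] }  — shift, reduce
  I4: { [S → + E .] }  — reduce
  I5: { [E → S . /] }  — shift
  I6: { [E → S / .] }  — reduce
  I7: { [E → / ( . a] }  — shift
  I8: { [X → + .] }  — reduce
  I9: { [E → / X .], [X → X . d d] }  — shift, reduce
  I10: { [X → d . + /] }  — shift
  I11: { [X → d + . /] }  — shift
  I12: { [X → d + / .] }  — reduce
  I13: { [X → X d . d] }  — shift
  I14: { [X → X d d .] }  — reduce
  I15: { [E → / ( a .] }  — reduce

I3 contains reduce item [X → .] and shift items [E → / . ( a], [X → . +], [X → . d + /] — shift-reduce conflict.
I9 contains reduce item [E → / X .] and shift item [X → X . d d] — shift-reduce conflict.

Answer: Yes — I3: [X → .] vs [E → / . ( a]; I9: [E → / X .] vs [X → X . d d]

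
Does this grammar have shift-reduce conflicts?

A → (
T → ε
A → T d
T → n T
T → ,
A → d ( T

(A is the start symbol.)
Augment with A' → A and build the canonical LR(0) collection (I0 = CLOSURE({[A' → . A]}), then GOTO on every symbol after a dot until no new states appear). It has 11 states:
  I0: { [A → . (], [A → . T d], [A → . d ( T], [A' → . A], [T → . ,], [T → . n T], [T → .] }  — shift, reduce
  I1: { [A → ( .] }  — reduce
  I2: { [T → , .] }  — reduce
  I3: { [A' → A .] }  — accept
  I4: { [A → T . d] }  — shift
  I5: { [A → d . ( T] }  — shift
  I6: { [T → . ,], [T → . n T], [T → .], [T → n . T] }  — shift, reduce
  I7: { [T → n T .] }  — reduce
  I8: { [A → d ( . T], [T → . ,], [T → . n T], [T → .] }  — shift, reduce
  I9: { [A → d ( T .] }  — reduce
  I10: { [A → T d .] }  — reduce

I0 contains reduce item [T → .] and shift items [A → . (], [A → . d ( T], [T → . ,], [T → . n T] — shift-reduce conflict.
I6 contains reduce item [T → .] and shift items [T → . ,], [T → . n T] — shift-reduce conflict.
I8 contains reduce item [T → .] and shift items [T → . ,], [T → . n T] — shift-reduce conflict.

Answer: Yes — I0: [T → .] vs [A → . (]; I6: [T → .] vs [T → . ,]; I8: [T → .] vs [T → . ,]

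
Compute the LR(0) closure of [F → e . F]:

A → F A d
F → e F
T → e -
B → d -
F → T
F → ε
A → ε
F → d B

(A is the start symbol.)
{ [F → . T], [F → . d B], [F → . e F], [F → .], [F → e . F], [T → . e -] }

Start with: [F → e . F]
  [F → e . F] has the dot before F: add [F → . e F], [F → . T], [F → .], [F → . d B]
  [F → . T] has the dot before T: add [T → . e -]
No further items can be added.

CLOSURE = { [F → . T], [F → . d B], [F → . e F], [F → .], [F → e . F], [T → . e -] }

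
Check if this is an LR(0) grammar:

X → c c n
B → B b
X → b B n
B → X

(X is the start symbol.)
A grammar is LR(0) if no state in the canonical LR(0) collection has:
  - both a shift item (dot before a terminal) and a complete item (shift-reduce conflict), or
  - two or more complete items (reduce-reduce conflict; the accept item [X' → X .] counts as a complete item here).

Augment with X' → X and build the canonical LR(0) collection (I0 = CLOSURE({[X' → . X]}), then GOTO on every symbol after a dot until no new states appear). It has 10 states:
  I0: { [X → . b B n], [X → . c c n], [X' → . X] }  — shift
  I1: { [X' → X .] }  — accept
  I2: { [B → . B b], [B → . X], [X → . b B n], [X → . c c n], [X → b . B n] }  — shift
  I3: { [X → c . c n] }  — shift
  I4: { [X → c c . n] }  — shift
  I5: { [X → c c n .] }  — reduce
  I6: { [B → B . b], [X → b B . n] }  — shift
  I7: { [B → X .] }  — reduce
  I8: { [B → B b .] }  — reduce
  I9: { [X → b B n .] }  — reduce

Every state is either a pure shift/goto state or contains exactly one complete item and nothing to shift — no conflicts. The grammar is LR(0).

Answer: Yes, the grammar is LR(0)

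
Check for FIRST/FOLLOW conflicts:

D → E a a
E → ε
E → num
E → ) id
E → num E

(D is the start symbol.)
No FIRST/FOLLOW conflicts.

Nullable non-terminals: E.

E: nullable alternative(s) E → ε; FOLLOW(E) = { 'a' }
  E → ε: FIRST \ {ε} = { } — this is the only nullable alternative, skip
  E → num: FIRST \ {ε} = { 'num' } — disjoint from FOLLOW(E)
  E → ) id: FIRST \ {ε} = { ')' } — disjoint from FOLLOW(E)
  E → num E: FIRST \ {ε} = { 'num' } — disjoint from FOLLOW(E)

D has no nullable alternative, so no FIRST/FOLLOW check is needed there.

No FIRST/FOLLOW conflicts found.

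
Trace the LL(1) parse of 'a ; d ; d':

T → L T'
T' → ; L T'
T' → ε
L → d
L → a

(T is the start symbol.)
LL(1) parsing maintains a stack (initially the start symbol over $) and the input. At each step: if the stack top is a terminal, match it against the current input token; if it is a non-terminal N, replace it with the RHS of M[N, lookahead] (the unique production whose predict set contains the lookahead).

Stack is shown with the top on the left.

Stack     Input        Action
-----------------------------
T $       a ; d ; d $  output T → L T'
L T' $    a ; d ; d $  output L → a
a T' $    a ; d ; d $  match 'a'
T' $      ; d ; d $    output T' → ; L T'
; L T' $  ; d ; d $    match ';'
L T' $    d ; d $      output L → d
d T' $    d ; d $      match 'd'
T' $      ; d $        output T' → ; L T'
; L T' $  ; d $        match ';'
L T' $    d $          output L → d
d T' $    d $          match 'd'
T' $      $            output T' → ε
$         $            accept

The string is accepted.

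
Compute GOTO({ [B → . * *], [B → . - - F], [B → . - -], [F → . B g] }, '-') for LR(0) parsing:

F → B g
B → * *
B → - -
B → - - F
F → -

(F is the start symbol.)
GOTO(I, '-') = CLOSURE({ [A → αX.β] : [A → α.Xβ] ∈ I, X = '-' })

Items with dot before '-', with the dot advanced:
  [B → . - -] → [B → - . -]
  [B → . - - F] → [B → - . - F]
Closure adds nothing (no advanced item has the dot before a non-terminal).

GOTO = { [B → - . - F], [B → - . -] }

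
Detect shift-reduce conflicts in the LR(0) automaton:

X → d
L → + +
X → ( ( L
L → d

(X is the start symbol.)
No shift-reduce conflicts

Augment with X' → X and build the canonical LR(0) collection (I0 = CLOSURE({[X' → . X]}), then GOTO on every symbol after a dot until no new states appear). It has 9 states:
  I0: { [X → . ( ( L], [X → . d], [X' → . X] }  — shift
  I1: { [X → ( . ( L] }  — shift
  I2: { [X' → X .] }  — accept
  I3: { [X → d .] }  — reduce
  I4: { [L → . + +], [L → . d], [X → ( ( . L] }  — shift
  I5: { [L → + . +] }  — shift
  I6: { [X → ( ( L .] }  — reduce
  I7: { [L → d .] }  — reduce
  I8: { [L → + + .] }  — reduce

No state contains both a complete item and a shift item.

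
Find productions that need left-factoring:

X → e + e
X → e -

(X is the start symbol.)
Yes, X has productions with common prefix 'e'

Left-factoring is needed when two productions for the same non-terminal
share a common prefix on the right-hand side.

Productions for X:
  X → e + e
  X → e -

Found common prefix 'e' in productions for X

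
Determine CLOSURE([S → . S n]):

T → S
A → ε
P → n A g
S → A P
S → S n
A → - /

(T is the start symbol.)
To compute CLOSURE, for each item [A → α.Bβ] where B is a non-terminal, add [B → .γ] for all productions B → γ; repeat for the newly added items until nothing changes.

Start with: [S → . S n]
  [S → . S n] has the dot before S: add [S → . A P]
  [S → . A P] has the dot before A: add [A → .], [A → . - /]
No further items can be added.

CLOSURE = { [A → . - /], [A → .], [S → . A P], [S → . S n] }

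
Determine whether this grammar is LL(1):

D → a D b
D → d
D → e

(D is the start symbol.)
For D:
  PREDICT(D → a D b) = { 'a' }
  PREDICT(D → d) = { 'd' }
  PREDICT(D → e) = { 'e' }

All predict sets are disjoint. The grammar IS LL(1).

Answer: Yes, the grammar is LL(1).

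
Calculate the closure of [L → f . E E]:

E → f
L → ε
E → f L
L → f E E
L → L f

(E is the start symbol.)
{ [E → . f L], [E → . f], [L → f . E E] }

To compute CLOSURE, for each item [A → α.Bβ] where B is a non-terminal, add [B → .γ] for all productions B → γ; repeat for the newly added items until nothing changes.

Start with: [L → f . E E]
  [L → f . E E] has the dot before E: add [E → . f], [E → . f L]
No further items can be added.

CLOSURE = { [E → . f L], [E → . f], [L → f . E E] }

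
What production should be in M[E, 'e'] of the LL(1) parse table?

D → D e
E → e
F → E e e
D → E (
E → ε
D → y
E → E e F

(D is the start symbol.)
To find M[E, 'e'], we find productions for E where 'e' is in the predict set (PREDICT(N → α) = (FIRST(α) \ {ε}) ∪ (FOLLOW(N) if α ⇒* ε)).

Relevant sets:
  FIRST(E) = { 'e', ε }
  FOLLOW(E) = { '(', 'e' }

E → e: PREDICT = { 'e' }
  'e' is in predict set, so this production goes in M[E, 'e']
E → ε: PREDICT = { '(', 'e' }
  'e' is in predict set, so this production goes in M[E, 'e']
E → E e F: PREDICT = { 'e' }
  'e' is in predict set, so this production goes in M[E, 'e']

M[E, 'e'] = E → e, E → ε, E → E e F  (a multiply-defined cell — the grammar is not LL(1))

Answer: E → e, E → ε, E → E e F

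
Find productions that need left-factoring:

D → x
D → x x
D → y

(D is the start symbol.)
Yes, D has productions with common prefix 'x'

Left-factoring is needed when two productions for the same non-terminal
share a common prefix on the right-hand side.

Productions for D:
  D → x
  D → x x
  D → y

Found common prefix 'x' in productions for D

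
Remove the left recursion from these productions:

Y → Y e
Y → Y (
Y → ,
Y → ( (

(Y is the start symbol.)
Y is directly left-recursive. The standard transformation for
  A → A α₁ | ... | A α_m | β₁ | ... | β_n
is
  A  → β₁ A' | ... | β_n A'
  A' → α₁ A' | ... | α_m A' | ε

Y → , becomes Y → , Y'
Y → ( ( becomes Y → ( ( Y'
Y → Y e becomes Y' → e Y'
Y → Y ( becomes Y' → ( Y'
Add Y' → ε

Resulting grammar:
Y → , Y'
Y → ( ( Y'
Y' → e Y'
Y' → ( Y'
Y' → ε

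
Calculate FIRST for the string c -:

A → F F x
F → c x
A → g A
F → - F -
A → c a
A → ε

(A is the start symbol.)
{ 'c' }

To compute FIRST(c -), process the symbols left to right:
Symbol c is a terminal. Add 'c' and stop.
FIRST(c -) = { 'c' }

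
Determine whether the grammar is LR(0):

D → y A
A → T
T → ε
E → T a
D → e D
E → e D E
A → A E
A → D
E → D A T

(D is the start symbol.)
A grammar is LR(0) if no state in the canonical LR(0) collection has:
  - both a shift item (dot before a terminal) and a complete item (shift-reduce conflict), or
  - two or more complete items (reduce-reduce conflict; the accept item [D' → D .] counts as a complete item here).

Augment with D' → D and build the canonical LR(0) collection (I0 = CLOSURE({[D' → . D]}), then GOTO on every symbol after a dot until no new states appear). It has 17 states:
  I0: { [D → . e D], [D → . y A], [D' → . D] }  — shift
  I1: { [D' → D .] }  — accept
  I2: { [D → . e D], [D → . y A], [D → e . D] }  — shift
  I3: { [A → . A E], [A → . D], [A → . T], [D → . e D], [D → . y A], [D → y . A], [T → .] }  — shift, reduce
  I4: { [A → A . E], [D → . e D], [D → . y A], [D → y A .], [E → . D A T], [E → . T a], [E → . e D E], [T → .] }  — shift, 2 reduces
  I5: { [A → D .] }  — reduce
  I6: { [A → T .] }  — reduce
  I7: { [A → . A E], [A → . D], [A → . T], [D → . e D], [D → . y A], [E → D . A T], [T → .] }  — shift, reduce
  I8: { [A → A E .] }  — reduce
  I9: { [E → T . a] }  — shift
  I10: { [D → . e D], [D → . y A], [D → e . D], [E → e . D E] }  — shift
  I11: { [D → . e D], [D → . y A], [D → e D .], [E → . D A T], [E → . T a], [E → . e D E], [E → e D . E], [T → .] }  — shift, 2 reduces
  I12: { [E → e D E .] }  — reduce
  I13: { [E → T a .] }  — reduce
  I14: { [A → A . E], [D → . e D], [D → . y A], [E → . D A T], [E → . T a], [E → . e D E], [E → D A . T], [T → .] }  — shift, reduce
  I15: { [E → D A T .], [E → T . a] }  — shift, reduce
  I16: { [D → e D .] }  — reduce

Conflict in state I3:
  Shift-reduce conflict between [T → .] and [D → . e D]
So the grammar is NOT LR(0).

Answer: No. Shift-reduce conflict between [T → .] and [D → . e D]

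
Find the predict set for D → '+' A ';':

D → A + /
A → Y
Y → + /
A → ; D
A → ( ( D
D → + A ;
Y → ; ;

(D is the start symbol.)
{ '+' }

PREDICT(D → '+' A ';') = (FIRST(RHS) \ {ε}) ∪ (FOLLOW(D) if ε ∈ FIRST(RHS), i.e. RHS ⇒* ε)
FIRST('+' A ';') = { '+' }
ε ∉ FIRST('+' A ';'), so FOLLOW(D) is not added.
PREDICT(D → '+' A ';') = { '+' }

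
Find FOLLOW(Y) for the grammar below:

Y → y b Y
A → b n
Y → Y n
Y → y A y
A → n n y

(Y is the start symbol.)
To compute FOLLOW(Y), find every occurrence of Y on a right-hand side N → α Y β: add FIRST(β) \ {ε}, and if β is empty or nullable also add FOLLOW(N). Iterate to a fixed point.

Y is the start symbol, so $ ∈ FOLLOW(Y).
In Y → y b Y: Y is at the end; this adds FOLLOW(Y) to itself — nothing new
In Y → Y n: Y is followed by n, add FIRST(n) \ {ε} = { 'n' }

Taking the union: FOLLOW(Y) = { $, 'n' }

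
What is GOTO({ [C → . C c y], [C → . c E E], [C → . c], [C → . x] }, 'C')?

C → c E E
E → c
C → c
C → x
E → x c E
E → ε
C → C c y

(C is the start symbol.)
GOTO(I, 'C') = CLOSURE({ [A → αX.β] : [A → α.Xβ] ∈ I, X = 'C' })

Items with dot before 'C', with the dot advanced:
  [C → . C c y] → [C → C . c y]
Closure adds nothing (no advanced item has the dot before a non-terminal).

GOTO = { [C → C . c y] }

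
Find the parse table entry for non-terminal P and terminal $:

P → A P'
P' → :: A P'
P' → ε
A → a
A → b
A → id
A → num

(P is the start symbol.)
To find M[P, $], we find productions for P where $ is in the predict set (PREDICT(N → α) = (FIRST(α) \ {ε}) ∪ (FOLLOW(N) if α ⇒* ε)).

Relevant sets:
  FIRST(A) = { 'a', 'b', 'id', 'num' }

P → A P': PREDICT = { 'a', 'b', 'id', 'num' }

M[P, $] is empty (no production applies)

Answer: Empty (error entry)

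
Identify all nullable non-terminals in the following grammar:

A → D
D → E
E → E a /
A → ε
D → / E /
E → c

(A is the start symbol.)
A non-terminal is nullable if it can derive ε (the empty string): either it has an ε-production, or it has a production whose right-hand side consists entirely of nullable non-terminals.

ε-productions: A → ε
So A is immediately nullable.
No further non-terminal can be added: every production for the remaining non-terminals contains a terminal or a non-nullable non-terminal.
Nullable = { 'A' }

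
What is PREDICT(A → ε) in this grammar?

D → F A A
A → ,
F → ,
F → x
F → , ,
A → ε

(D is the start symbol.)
PREDICT(A → ε) = (FIRST(RHS) \ {ε}) ∪ (FOLLOW(A) if ε ∈ FIRST(RHS), i.e. RHS ⇒* ε)
The right-hand side is ε (FIRST(ε) = { ε }), so the predict set is FOLLOW(A) = { $, ',' }
PREDICT(A → ε) = { $, ',' }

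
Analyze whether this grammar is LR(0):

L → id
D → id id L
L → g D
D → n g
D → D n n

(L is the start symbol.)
Augment with L' → L and build the canonical LR(0) collection (I0 = CLOSURE({[L' → . L]}), then GOTO on every symbol after a dot until no new states appear). It has 12 states:
  I0: { [L → . g D], [L → . id], [L' → . L] }  — shift
  I1: { [L' → L .] }  — accept
  I2: { [D → . D n n], [D → . id id L], [D → . n g], [L → g . D] }  — shift
  I3: { [L → id .] }  — reduce
  I4: { [D → D . n n], [L → g D .] }  — shift, reduce
  I5: { [D → id . id L] }  — shift
  I6: { [D → n . g] }  — shift
  I7: { [D → n g .] }  — reduce
  I8: { [D → id id . L], [L → . g D], [L → . id] }  — shift
  I9: { [D → id id L .] }  — reduce
  I10: { [D → D n . n] }  — shift
  I11: { [D → D n n .] }  — reduce

Conflict in state I4:
  Shift-reduce conflict between [L → g D .] and [D → D . n n]
So the grammar is NOT LR(0).

Answer: No. Shift-reduce conflict between [L → g D .] and [D → D . n n]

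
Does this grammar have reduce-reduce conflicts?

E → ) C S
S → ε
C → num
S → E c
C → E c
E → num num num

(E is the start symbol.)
No reduce-reduce conflicts

A reduce-reduce conflict occurs when an LR(0) state has two complete items [A → α .] and [B → β .] — both call for a reduction, and with no lookahead the parser cannot choose between them.

Augment with E' → E and build the canonical LR(0) collection (I0 = CLOSURE({[E' → . E]}), then GOTO on every symbol after a dot until no new states appear). It has 13 states:
  I0: { [E → . ) C S], [E → . num num num], [E' → . E] }  — shift
  I1: { [C → . E c], [C → . num], [E → ) . C S], [E → . ) C S], [E → . num num num] }  — shift
  I2: { [E' → E .] }  — accept
  I3: { [E → num . num num] }  — shift
  I4: { [E → num num . num] }  — shift
  I5: { [E → num num num .] }  — reduce
  I6: { [E → ) C . S], [E → . ) C S], [E → . num num num], [S → . E c], [S → .] }  — shift, reduce
  I7: { [C → E . c] }  — shift
  I8: { [C → num .], [E → num . num num] }  — shift, reduce
  I9: { [C → E c .] }  — reduce
  I10: { [S → E . c] }  — shift
  I11: { [E → ) C S .] }  — reduce
  I12: { [S → E c .] }  — reduce

No state contains more than one complete item.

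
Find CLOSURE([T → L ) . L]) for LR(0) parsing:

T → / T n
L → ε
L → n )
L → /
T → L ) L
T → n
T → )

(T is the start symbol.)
To compute CLOSURE, for each item [A → α.Bβ] where B is a non-terminal, add [B → .γ] for all productions B → γ; repeat for the newly added items until nothing changes.

Start with: [T → L ) . L]
  [T → L ) . L] has the dot before L: add [L → .], [L → . n )], [L → . /]
No further items can be added.

CLOSURE = { [L → . /], [L → . n )], [L → .], [T → L ) . L] }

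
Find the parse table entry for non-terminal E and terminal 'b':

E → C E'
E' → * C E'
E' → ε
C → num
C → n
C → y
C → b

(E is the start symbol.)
To find M[E, 'b'], we find productions for E where 'b' is in the predict set (PREDICT(N → α) = (FIRST(α) \ {ε}) ∪ (FOLLOW(N) if α ⇒* ε)).

Relevant sets:
  FIRST(C) = { 'b', 'n', 'num', 'y' }

E → C E': PREDICT = { 'b', 'n', 'num', 'y' }
  'b' is in predict set, so this production goes in M[E, 'b']

M[E, 'b'] = E → C E'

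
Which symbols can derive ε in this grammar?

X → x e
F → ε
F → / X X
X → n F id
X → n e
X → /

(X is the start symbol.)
{ 'F' }

ε-productions: F → ε
So F is immediately nullable.
No further non-terminal can be added: every production for the remaining non-terminals contains a terminal or a non-nullable non-terminal.
Nullable = { 'F' }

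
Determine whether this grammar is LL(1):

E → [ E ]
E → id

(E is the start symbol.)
For E:
  PREDICT(E → '[' E ']') = { '[' }
  PREDICT(E → id) = { 'id' }

All predict sets are disjoint. The grammar IS LL(1).

Answer: Yes, the grammar is LL(1).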